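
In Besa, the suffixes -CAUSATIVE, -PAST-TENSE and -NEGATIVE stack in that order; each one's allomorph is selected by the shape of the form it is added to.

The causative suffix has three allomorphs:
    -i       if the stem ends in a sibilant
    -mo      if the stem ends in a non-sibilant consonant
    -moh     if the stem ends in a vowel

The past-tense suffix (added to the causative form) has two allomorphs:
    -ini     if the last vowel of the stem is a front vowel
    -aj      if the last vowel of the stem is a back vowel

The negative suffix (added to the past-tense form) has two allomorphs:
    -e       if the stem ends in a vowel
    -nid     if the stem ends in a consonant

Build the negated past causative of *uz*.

uziinie

*uz* — final sound /z/ (a sibilant) → -i → *uzi*.
Since the last vowel of the causative form *uzi* is /i/ (a front vowel), it takes -ini, giving *uziini*.
The past-tense form *uziini*: final sound = /i/, a vowel → -e → *uziinie*.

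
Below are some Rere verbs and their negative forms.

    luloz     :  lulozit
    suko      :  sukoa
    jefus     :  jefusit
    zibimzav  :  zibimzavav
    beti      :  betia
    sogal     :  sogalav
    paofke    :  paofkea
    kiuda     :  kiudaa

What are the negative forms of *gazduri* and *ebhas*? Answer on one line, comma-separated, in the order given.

The alternation tracks the final sound of the stem — -it when the stem ends in a sibilant (*luloz*, *jefus*); -av when the stem ends in a non-sibilant consonant (*zibimzav*, *sogal*); -a when the stem ends in a vowel (*suko*, *beti*, *paofke*, *kiuda*).
The final sound of *gazduri* is /i/, which is a vowel, so the suffix is -a, giving *gazduria*.
Since the final sound of *ebhas* is /s/ (a sibilant), it takes -it, giving *ebhasit*.

gazduria, ebhasit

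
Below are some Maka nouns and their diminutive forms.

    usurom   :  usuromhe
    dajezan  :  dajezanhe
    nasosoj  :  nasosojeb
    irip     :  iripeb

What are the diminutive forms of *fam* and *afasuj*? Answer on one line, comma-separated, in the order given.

The pattern is nasality of the final consonant: -he when the stem ends in a nasal (*usurom*, *dajezan*); -eb when the stem ends in a non-nasal consonant (*nasosoj*, *irip*).
The final consonant of *fam* is /m/, which is a nasal, so the suffix is -he, giving *famhe*.
*afasuj*: final consonant = /j/, non-nasal → -eb → *afasujeb*.

famhe, afasujeb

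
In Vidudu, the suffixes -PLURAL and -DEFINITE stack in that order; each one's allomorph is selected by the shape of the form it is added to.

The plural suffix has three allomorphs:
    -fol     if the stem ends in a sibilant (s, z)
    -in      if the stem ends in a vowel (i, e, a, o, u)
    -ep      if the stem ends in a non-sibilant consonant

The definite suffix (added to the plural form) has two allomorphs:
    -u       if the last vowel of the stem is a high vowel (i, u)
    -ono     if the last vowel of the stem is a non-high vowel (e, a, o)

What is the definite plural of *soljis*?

*soljis* — final sound /s/ (a sibilant) → -fol → *soljisfol*.
The last vowel of the plural form *soljisfol* is /o/, which is a non-high vowel, so the definite suffix is -ono, giving *soljisfolono*.

soljisfolono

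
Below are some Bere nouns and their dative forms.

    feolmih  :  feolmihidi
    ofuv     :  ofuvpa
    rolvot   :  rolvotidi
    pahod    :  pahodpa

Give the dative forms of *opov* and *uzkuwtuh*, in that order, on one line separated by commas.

The alternation tracks the final consonant of the stem — -idi when the stem ends in a voiceless consonant (*feolmih*, *rolvot*); -pa when the stem ends in a voiced consonant (*ofuv*, *pahod*).
The final consonant of *opov* is /v/, which is voiced, so the suffix is -pa, giving *opovpa*.
The final consonant of *uzkuwtuh* is /h/, which is voiceless, so the suffix is -idi, giving *uzkuwtuhidi*.

opovpa, uzkuwtuhidi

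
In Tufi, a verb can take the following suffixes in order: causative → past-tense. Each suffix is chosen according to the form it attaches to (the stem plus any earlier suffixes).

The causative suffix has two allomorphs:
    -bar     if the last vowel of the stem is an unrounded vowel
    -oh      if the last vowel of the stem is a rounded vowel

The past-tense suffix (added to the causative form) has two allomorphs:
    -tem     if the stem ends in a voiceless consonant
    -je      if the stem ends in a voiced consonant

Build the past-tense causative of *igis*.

Since the last vowel of *igis* is /i/ (an unrounded vowel), it takes -bar, giving *igisbar*.
The final consonant of the causative form *igisbar* is /r/, which is voiced, so the past-tense suffix is -je, giving *igisbarje*.

igisbarje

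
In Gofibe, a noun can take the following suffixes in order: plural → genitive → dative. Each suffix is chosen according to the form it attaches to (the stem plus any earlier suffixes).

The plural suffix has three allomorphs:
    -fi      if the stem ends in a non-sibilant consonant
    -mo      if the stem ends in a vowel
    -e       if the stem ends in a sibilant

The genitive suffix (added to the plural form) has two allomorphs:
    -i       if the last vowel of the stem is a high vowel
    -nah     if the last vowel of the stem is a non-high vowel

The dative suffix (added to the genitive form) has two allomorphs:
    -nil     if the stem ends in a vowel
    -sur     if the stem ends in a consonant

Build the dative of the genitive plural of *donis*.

donisenahsur

The final sound of *donis* is /s/, which is a sibilant, so the plural suffix is -e, giving *donise*.
The plural form *donise* — last vowel /e/ (a non-high vowel) → -nah → *donisenah*.
The genitive form *donisenah*: final sound = /h/, a consonant → -sur → *donisenahsur*.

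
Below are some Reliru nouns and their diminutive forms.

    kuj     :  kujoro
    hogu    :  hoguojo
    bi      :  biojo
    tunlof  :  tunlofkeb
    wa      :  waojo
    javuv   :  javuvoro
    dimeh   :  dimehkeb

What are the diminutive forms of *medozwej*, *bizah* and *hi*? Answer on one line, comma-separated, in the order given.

The pattern is voicing of the final sound: -keb when the stem ends in a voiceless consonant (*tunlof*, *dimeh*); -oro when the stem ends in a voiced consonant (*kuj*, *javuv*); -ojo when the stem ends in a vowel (*hogu*, *bi*, *wa*).
*medozwej*: final sound = /j/, a voiced consonant → -oro → *medozwejoro*.
The final sound of *bizah* is /h/, which is a voiceless consonant, so the suffix is -keb, giving *bizahkeb*.
Since the final sound of *hi* is /i/ (a vowel), it takes -ojo, giving *hiojo*.

medozwejoro, bizahkeb, hiojo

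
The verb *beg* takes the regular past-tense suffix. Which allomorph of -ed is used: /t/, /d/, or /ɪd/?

/d/

The stem *beg* ends in a voiced sound other than /d/.
The -ed suffix is realized as /ɪd/ after /t, d/; as /t/ after other voiceless consonants; and as /d/ after other voiced sounds.
So -ed on *beg* is pronounced /d/.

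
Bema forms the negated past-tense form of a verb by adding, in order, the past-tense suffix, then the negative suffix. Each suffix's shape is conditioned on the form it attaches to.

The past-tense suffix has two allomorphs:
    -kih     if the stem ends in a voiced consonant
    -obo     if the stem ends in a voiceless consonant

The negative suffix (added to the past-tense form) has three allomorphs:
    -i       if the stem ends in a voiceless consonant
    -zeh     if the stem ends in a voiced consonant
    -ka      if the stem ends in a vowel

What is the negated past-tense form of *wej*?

wejkihi

*wej* — final consonant /j/ (voiced) → -kih → *wejkih*.
The past-tense form *wejkih* — final sound /h/ (a voiceless consonant) → -i → *wejkihi*.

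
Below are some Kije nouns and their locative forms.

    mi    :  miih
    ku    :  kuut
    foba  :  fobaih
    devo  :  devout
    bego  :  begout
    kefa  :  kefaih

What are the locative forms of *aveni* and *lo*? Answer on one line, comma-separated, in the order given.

aveniih, lout

Looking at the last vowel of each stem: -ut when the last vowel of the stem is a rounded vowel (*ku*, *devo*, *bego*); -ih when the last vowel of the stem is an unrounded vowel (*mi*, *foba*, *kefa*).
*aveni*: last vowel = /i/, an unrounded vowel → -ih → *aveniih*.
*lo* — last vowel /o/ (a rounded vowel) → -ut → *lout*.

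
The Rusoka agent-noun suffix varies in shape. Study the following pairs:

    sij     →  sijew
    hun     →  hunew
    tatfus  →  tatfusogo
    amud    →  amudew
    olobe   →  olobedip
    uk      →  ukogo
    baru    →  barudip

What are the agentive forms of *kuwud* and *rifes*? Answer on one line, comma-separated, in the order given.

The suffix is conditioned by the final sound: -ogo when the stem ends in a voiceless consonant (*tatfus*, *uk*); -ew when the stem ends in a voiced consonant (*sij*, *hun*, *amud*); -dip when the stem ends in a vowel (*olobe*, *baru*).
*kuwud*: final sound = /d/, a voiced consonant → -ew → *kuwudew*.
*rifes* — final sound /s/ (a voiceless consonant) → -ogo → *rifesogo*.

kuwudew, rifesogo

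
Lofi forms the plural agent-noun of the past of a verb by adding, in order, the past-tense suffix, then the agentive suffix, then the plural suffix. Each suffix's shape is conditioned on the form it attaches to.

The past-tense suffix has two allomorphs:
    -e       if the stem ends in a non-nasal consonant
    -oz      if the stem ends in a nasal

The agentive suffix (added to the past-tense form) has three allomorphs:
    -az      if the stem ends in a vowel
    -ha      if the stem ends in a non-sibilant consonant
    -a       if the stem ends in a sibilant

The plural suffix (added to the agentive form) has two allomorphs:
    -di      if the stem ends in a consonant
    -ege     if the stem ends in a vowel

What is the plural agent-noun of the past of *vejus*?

The final consonant of *vejus* is /s/, which is non-nasal, so the past-tense suffix is -e, giving *vejuse*.
Since the final sound of the past-tense form *vejuse* is /e/ (a vowel), it takes -az, giving *vejuseaz*.
The agentive form *vejuseaz*: final sound = /z/, a consonant → -di → *vejuseazdi*.

vejuseazdi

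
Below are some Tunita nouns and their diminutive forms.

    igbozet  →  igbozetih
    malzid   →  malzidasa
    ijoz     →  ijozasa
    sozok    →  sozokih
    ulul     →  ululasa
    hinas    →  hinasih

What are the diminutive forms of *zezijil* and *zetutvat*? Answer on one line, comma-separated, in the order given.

The alternation tracks the final consonant of the stem — -ih when the stem ends in a voiceless consonant (*igbozet*, *sozok*, *hinas*); -asa when the stem ends in a voiced consonant (*malzid*, *ijoz*, *ulul*).
Since the final consonant of *zezijil* is /l/ (voiced), it takes -asa, giving *zezijilasa*.
*zetutvat* — final consonant /t/ (voiceless) → -ih → *zetutvatih*.

zezijilasa, zetutvatih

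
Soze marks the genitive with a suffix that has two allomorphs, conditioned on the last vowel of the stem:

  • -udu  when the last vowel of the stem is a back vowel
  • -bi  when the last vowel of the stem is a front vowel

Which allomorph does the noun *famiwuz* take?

Since the last vowel of *famiwuz* is /u/ (a back vowel), it takes -udu.

-udu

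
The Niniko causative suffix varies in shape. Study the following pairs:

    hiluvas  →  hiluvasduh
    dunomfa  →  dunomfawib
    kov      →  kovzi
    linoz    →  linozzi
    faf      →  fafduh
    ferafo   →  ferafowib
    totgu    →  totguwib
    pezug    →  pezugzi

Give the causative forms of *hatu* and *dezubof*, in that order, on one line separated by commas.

hatuwib, dezubofduh

Looking at the final sound of each stem: -duh when the stem ends in a voiceless consonant (*hiluvas*, *faf*); -zi when the stem ends in a voiced consonant (*kov*, *linoz*, *pezug*); -wib when the stem ends in a vowel (*dunomfa*, *ferafo*, *totgu*).
The final sound of *hatu* is /u/, which is a vowel, so the suffix is -wib, giving *hatuwib*.
The final sound of *dezubof* is /f/, which is a voiceless consonant, so the suffix is -duh, giving *dezubofduh*.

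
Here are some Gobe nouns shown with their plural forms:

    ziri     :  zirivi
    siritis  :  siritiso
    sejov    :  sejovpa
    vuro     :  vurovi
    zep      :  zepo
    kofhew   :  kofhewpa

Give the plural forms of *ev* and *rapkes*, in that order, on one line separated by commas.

evpa, rapkeso

The alternation tracks the final sound of the stem — -o when the stem ends in a voiceless consonant (*siritis*, *zep*); -pa when the stem ends in a voiced consonant (*sejov*, *kofhew*); -vi when the stem ends in a vowel (*ziri*, *vuro*).
The final sound of *ev* is /v/, which is a voiced consonant, so the suffix is -pa, giving *evpa*.
*rapkes*: final sound = /s/, a voiceless consonant → -o → *rapkeso*.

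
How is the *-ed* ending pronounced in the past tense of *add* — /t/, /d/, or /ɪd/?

The stem *add* ends in /t/ or /d/.
The -ed suffix is realized as /ɪd/ after /t, d/; as /t/ after other voiceless consonants; and as /d/ after other voiced sounds.
So -ed on *add* is pronounced /ɪd/.

/ɪd/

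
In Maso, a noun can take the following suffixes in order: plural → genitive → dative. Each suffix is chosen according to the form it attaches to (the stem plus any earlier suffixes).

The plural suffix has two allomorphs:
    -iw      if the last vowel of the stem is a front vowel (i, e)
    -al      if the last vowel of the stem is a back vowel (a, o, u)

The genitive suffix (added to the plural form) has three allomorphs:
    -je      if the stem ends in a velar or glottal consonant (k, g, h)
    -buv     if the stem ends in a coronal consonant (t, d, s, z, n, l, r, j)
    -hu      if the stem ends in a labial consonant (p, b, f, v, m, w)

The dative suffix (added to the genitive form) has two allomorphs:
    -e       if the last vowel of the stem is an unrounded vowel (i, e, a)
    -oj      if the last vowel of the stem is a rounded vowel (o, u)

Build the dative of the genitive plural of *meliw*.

meliwiwhuoj

Since the last vowel of *meliw* is /i/ (a front vowel), it takes -iw, giving *meliwiw*.
The plural form *meliwiw* — final consonant /w/ (labial) → -hu → *meliwiwhu*.
Since the last vowel of the genitive form *meliwiwhu* is /u/ (a rounded vowel), it takes -oj, giving *meliwiwhuoj*.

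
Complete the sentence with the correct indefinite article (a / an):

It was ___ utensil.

a

The indefinite article is chosen by the initial *sound* of the following word, not its spelling.
*utensil* begins with the sound /juː/ (u pronounced /juː/) — a consonant sound.
So the article is *a*: It was a utensil.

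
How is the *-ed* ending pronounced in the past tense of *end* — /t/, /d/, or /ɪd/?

The stem *end* ends in /t/ or /d/.
The -ed suffix is realized as /ɪd/ after /t, d/; as /t/ after other voiceless consonants; and as /d/ after other voiced sounds.
So -ed on *end* is pronounced /ɪd/.

/ɪd/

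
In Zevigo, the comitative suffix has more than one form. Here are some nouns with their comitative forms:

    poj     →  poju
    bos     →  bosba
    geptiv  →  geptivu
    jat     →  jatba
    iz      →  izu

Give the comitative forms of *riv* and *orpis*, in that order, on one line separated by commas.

rivu, orpisba

Looking at the final consonant of each stem: -ba when the stem ends in a voiceless consonant (*bos*, *jat*); -u when the stem ends in a voiced consonant (*poj*, *geptiv*, *iz*).
Since the final consonant of *riv* is /v/ (voiced), it takes -u, giving *rivu*.
*orpis* — final consonant /s/ (voiceless) → -ba → *orpisba*.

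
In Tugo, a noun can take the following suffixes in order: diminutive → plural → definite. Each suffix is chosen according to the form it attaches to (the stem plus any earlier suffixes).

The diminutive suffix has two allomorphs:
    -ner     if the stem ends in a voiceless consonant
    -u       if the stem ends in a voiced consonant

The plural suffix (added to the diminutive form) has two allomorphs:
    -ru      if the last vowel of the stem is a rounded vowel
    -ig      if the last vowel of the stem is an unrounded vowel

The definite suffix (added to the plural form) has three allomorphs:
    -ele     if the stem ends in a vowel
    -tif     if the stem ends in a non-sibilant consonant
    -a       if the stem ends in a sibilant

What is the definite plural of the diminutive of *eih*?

Since the final consonant of *eih* is /h/ (voiceless), it takes -ner, giving *eihner*.
Since the last vowel of the diminutive form *eihner* is /e/ (an unrounded vowel), it takes -ig, giving *eihnerig*.
Since the final sound of the plural form *eihnerig* is /g/ (a non-sibilant consonant), it takes -tif, giving *eihnerigtif*.

eihnerigtif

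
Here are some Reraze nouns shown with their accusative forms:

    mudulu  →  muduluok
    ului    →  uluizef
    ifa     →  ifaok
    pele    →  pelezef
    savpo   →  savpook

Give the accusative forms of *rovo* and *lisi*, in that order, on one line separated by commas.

rovook, lisizef

The alternation tracks the last vowel of the stem — -zef when the last vowel of the stem is a front vowel (*ului*, *pele*); -ok when the last vowel of the stem is a back vowel (*mudulu*, *ifa*, *savpo*).
*rovo* — last vowel /o/ (a back vowel) → -ok → *rovook*.
Since the last vowel of *lisi* is /i/ (a front vowel), it takes -zef, giving *lisizef*.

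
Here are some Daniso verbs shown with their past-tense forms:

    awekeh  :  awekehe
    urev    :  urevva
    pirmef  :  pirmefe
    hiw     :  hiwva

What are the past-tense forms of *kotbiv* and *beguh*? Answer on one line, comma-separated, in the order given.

kotbivva, beguhe

Looking at the final consonant of each stem: -e when the stem ends in a voiceless consonant (*awekeh*, *pirmef*); -va when the stem ends in a voiced consonant (*urev*, *hiw*).
*kotbiv* — final consonant /v/ (voiced) → -va → *kotbivva*.
*beguh* — final consonant /h/ (voiceless) → -e → *beguhe*.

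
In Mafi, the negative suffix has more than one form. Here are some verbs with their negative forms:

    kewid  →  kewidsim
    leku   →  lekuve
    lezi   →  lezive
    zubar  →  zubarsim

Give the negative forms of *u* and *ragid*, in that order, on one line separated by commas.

The suffix is conditioned by the final sound: -sim when the stem ends in a consonant (*kewid*, *zubar*); -ve when the stem ends in a vowel (*leku*, *lezi*).
Since the final sound of *u* is /u/ (a vowel), it takes -ve, giving *uve*.
*ragid* — final sound /d/ (a consonant) → -sim → *ragidsim*.

uve, ragidsim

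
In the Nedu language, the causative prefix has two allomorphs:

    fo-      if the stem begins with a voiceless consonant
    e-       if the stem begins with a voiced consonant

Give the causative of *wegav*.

ewegav

*wegav* — first consonant /w/ (voiced) → e- → *ewegav*.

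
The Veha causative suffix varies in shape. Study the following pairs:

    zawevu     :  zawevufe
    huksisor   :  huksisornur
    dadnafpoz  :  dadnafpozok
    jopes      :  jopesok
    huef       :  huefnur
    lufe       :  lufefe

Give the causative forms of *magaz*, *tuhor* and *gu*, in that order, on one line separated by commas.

magazok, tuhornur, gufe

The alternation tracks the final sound of the stem — -ok when the stem ends in a sibilant (*dadnafpoz*, *jopes*); -nur when the stem ends in a non-sibilant consonant (*huksisor*, *huef*); -fe when the stem ends in a vowel (*zawevu*, *lufe*).
*magaz* — final sound /z/ (a sibilant) → -ok → *magazok*.
Since the final sound of *tuhor* is /r/ (a non-sibilant consonant), it takes -nur, giving *tuhornur*.
*gu*: final sound = /u/, a vowel → -fe → *gufe*.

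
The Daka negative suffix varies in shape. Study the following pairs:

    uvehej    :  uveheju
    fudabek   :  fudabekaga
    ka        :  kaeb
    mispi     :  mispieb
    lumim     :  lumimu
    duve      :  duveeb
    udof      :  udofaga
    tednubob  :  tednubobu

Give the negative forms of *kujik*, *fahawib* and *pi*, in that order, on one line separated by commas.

kujikaga, fahawibu, pieb

Looking at the final sound of each stem: -aga when the stem ends in a voiceless consonant (*fudabek*, *udof*); -u when the stem ends in a voiced consonant (*uvehej*, *lumim*, *tednubob*); -eb when the stem ends in a vowel (*ka*, *mispi*, *duve*).
Since the final sound of *kujik* is /k/ (a voiceless consonant), it takes -aga, giving *kujikaga*.
Since the final sound of *fahawib* is /b/ (a voiced consonant), it takes -u, giving *fahawibu*.
*pi* — final sound /i/ (a vowel) → -eb → *pieb*.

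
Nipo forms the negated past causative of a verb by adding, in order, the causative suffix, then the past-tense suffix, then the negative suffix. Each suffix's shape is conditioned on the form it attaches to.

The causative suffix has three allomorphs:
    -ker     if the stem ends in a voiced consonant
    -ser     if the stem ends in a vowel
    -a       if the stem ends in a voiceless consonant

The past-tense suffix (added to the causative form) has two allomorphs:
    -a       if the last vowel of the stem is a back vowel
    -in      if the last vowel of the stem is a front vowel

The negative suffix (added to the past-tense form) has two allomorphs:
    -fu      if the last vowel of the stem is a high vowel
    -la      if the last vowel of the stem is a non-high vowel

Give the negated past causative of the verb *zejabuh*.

zejabuhaala

*zejabuh*: final sound = /h/, a voiceless consonant → -a → *zejabuha*.
Since the last vowel of the causative form *zejabuha* is /a/ (a back vowel), it takes -a, giving *zejabuhaa*.
The past-tense form *zejabuhaa* — last vowel /a/ (a non-high vowel) → -la → *zejabuhaala*.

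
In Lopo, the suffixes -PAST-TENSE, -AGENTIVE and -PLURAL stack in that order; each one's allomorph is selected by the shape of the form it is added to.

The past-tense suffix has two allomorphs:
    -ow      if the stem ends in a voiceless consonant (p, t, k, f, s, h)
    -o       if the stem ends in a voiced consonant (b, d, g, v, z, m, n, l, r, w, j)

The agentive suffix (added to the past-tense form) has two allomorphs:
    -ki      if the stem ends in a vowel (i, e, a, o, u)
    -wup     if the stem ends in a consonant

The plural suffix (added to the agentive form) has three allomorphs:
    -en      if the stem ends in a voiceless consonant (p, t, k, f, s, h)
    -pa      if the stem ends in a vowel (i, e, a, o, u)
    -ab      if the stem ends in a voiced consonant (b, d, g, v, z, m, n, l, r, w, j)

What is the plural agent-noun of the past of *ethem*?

Since the final consonant of *ethem* is /m/ (voiced), it takes -o, giving *ethemo*.
The past-tense form *ethemo*: final sound = /o/, a vowel → -ki → *ethemoki*.
Since the final sound of the agentive form *ethemoki* is /i/ (a vowel), it takes -pa, giving *ethemokipa*.

ethemokipa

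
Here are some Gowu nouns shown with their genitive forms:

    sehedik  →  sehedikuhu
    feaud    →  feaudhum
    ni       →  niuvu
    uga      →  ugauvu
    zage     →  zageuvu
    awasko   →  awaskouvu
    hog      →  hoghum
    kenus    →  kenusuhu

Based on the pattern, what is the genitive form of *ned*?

nedhum

The suffix is conditioned by the final sound: -uhu when the stem ends in a voiceless consonant (*sehedik*, *kenus*); -hum when the stem ends in a voiced consonant (*feaud*, *hog*); -uvu when the stem ends in a vowel (*ni*, *uga*, *zage*, *awasko*).
*ned*: final sound = /d/, a voiced consonant → -hum → *nedhum*.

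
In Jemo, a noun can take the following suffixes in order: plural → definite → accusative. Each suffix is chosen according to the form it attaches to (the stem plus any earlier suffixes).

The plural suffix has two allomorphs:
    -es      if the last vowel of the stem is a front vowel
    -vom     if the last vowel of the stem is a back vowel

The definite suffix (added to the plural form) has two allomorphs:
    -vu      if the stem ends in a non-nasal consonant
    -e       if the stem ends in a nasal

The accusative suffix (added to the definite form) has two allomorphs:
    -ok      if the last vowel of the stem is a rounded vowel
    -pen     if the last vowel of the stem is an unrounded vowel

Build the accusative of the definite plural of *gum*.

*gum*: last vowel = /u/, a back vowel → -vom → *gumvom*.
The plural form *gumvom*: final consonant = /m/, a nasal → -e → *gumvome*.
The definite form *gumvome*: last vowel = /e/, an unrounded vowel → -pen → *gumvomepen*.

gumvomepen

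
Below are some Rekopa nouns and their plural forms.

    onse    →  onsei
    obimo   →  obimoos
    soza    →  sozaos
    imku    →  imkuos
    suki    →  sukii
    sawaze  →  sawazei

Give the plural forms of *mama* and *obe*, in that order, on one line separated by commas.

mamaos, obei

The pattern is front/back vowel harmony: -i when the last vowel of the stem is a front vowel (*onse*, *suki*, *sawaze*); -os when the last vowel of the stem is a back vowel (*obimo*, *soza*, *imku*).
The last vowel of *mama* is /a/, which is a back vowel, so the suffix is -os, giving *mamaos*.
*obe* — last vowel /e/ (a front vowel) → -i → *obei*.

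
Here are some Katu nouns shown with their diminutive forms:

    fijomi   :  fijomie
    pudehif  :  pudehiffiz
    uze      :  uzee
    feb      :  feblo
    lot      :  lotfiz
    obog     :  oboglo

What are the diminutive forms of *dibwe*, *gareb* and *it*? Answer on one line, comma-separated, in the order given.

The alternation tracks the final sound of the stem — -fiz when the stem ends in a voiceless consonant (*pudehif*, *lot*); -lo when the stem ends in a voiced consonant (*feb*, *obog*); -e when the stem ends in a vowel (*fijomi*, *uze*).
*dibwe* — final sound /e/ (a vowel) → -e → *dibwee*.
The final sound of *gareb* is /b/, which is a voiced consonant, so the suffix is -lo, giving *gareblo*.
*it* — final sound /t/ (a voiceless consonant) → -fiz → *itfiz*.

dibwee, gareblo, itfiz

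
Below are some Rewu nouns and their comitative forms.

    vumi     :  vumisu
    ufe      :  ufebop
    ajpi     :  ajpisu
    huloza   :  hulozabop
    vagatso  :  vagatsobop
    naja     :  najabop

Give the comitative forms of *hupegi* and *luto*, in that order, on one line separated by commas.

hupegisu, lutobop

The pattern is height harmony: -su when the last vowel of the stem is a high vowel (*vumi*, *ajpi*); -bop when the last vowel of the stem is a non-high vowel (*ufe*, *huloza*, *vagatso*, *naja*).
*hupegi*: last vowel = /i/, a high vowel → -su → *hupegisu*.
The last vowel of *luto* is /o/, which is a non-high vowel, so the suffix is -bop, giving *lutobop*.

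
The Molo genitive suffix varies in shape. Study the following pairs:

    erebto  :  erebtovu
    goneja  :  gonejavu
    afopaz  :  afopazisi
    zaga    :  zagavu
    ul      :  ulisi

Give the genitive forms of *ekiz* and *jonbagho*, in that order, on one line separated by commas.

Looking at the final sound of each stem: -isi when the stem ends in a consonant (*afopaz*, *ul*); -vu when the stem ends in a vowel (*erebto*, *goneja*, *zaga*).
Since the final sound of *ekiz* is /z/ (a consonant), it takes -isi, giving *ekizisi*.
*jonbagho*: final sound = /o/, a vowel → -vu → *jonbaghovu*.

ekizisi, jonbaghovu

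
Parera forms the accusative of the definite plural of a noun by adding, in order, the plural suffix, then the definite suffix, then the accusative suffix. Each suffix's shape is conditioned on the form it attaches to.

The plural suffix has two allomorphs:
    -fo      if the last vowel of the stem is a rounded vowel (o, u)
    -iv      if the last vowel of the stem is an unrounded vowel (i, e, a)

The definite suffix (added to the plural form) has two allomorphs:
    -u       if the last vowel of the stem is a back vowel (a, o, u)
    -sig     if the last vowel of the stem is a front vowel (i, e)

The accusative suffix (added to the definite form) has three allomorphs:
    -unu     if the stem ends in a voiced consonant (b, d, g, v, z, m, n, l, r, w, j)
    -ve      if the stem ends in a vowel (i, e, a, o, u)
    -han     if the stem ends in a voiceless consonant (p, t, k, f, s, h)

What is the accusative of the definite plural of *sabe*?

sabeivsigunu

*sabe*: last vowel = /e/, an unrounded vowel → -iv → *sabeiv*.
Since the last vowel of the plural form *sabeiv* is /i/ (a front vowel), it takes -sig, giving *sabeivsig*.
Since the final sound of the definite form *sabeivsig* is /g/ (a voiced consonant), it takes -unu, giving *sabeivsigunu*.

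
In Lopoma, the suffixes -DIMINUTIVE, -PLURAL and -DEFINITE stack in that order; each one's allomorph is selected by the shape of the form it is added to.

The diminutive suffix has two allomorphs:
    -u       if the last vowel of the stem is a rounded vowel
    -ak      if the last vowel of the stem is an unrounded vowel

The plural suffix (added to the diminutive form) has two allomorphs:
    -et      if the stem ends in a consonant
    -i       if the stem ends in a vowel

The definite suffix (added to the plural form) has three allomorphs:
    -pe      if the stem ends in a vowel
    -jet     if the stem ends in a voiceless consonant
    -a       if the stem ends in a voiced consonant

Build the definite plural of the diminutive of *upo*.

upouipe

The last vowel of *upo* is /o/, which is a rounded vowel, so the diminutive suffix is -u, giving *upou*.
Since the final sound of the diminutive form *upou* is /u/ (a vowel), it takes -i, giving *upoui*.
The plural form *upoui*: final sound = /i/, a vowel → -pe → *upouipe*.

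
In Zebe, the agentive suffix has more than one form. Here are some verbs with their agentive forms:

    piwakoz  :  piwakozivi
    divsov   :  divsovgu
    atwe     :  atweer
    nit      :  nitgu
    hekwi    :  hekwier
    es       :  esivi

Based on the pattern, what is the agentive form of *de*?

The alternation tracks the final sound of the stem — -ivi when the stem ends in a sibilant (*piwakoz*, *es*); -gu when the stem ends in a non-sibilant consonant (*divsov*, *nit*); -er when the stem ends in a vowel (*atwe*, *hekwi*).
The final sound of *de* is /e/, which is a vowel, so the suffix is -er, giving *deer*.

deer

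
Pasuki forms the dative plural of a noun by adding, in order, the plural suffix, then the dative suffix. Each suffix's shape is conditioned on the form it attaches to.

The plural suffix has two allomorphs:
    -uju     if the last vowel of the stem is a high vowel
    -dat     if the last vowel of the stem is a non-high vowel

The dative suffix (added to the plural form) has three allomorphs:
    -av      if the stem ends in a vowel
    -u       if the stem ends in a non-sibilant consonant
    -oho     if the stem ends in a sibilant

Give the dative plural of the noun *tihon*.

tihondatu

The last vowel of *tihon* is /o/, which is a non-high vowel, so the plural suffix is -dat, giving *tihondat*.
The plural form *tihondat*: final sound = /t/, a non-sibilant consonant → -u → *tihondatu*.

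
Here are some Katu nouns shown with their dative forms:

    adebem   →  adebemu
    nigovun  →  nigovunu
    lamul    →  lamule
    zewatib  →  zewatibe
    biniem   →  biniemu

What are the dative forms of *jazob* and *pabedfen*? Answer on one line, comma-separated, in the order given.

The suffix is conditioned by the final consonant: -u when the stem ends in a nasal (*adebem*, *nigovun*, *biniem*); -e when the stem ends in a non-nasal consonant (*lamul*, *zewatib*).
The final consonant of *jazob* is /b/, which is non-nasal, so the suffix is -e, giving *jazobe*.
The final consonant of *pabedfen* is /n/, which is a nasal, so the suffix is -u, giving *pabedfenu*.

jazobe, pabedfenu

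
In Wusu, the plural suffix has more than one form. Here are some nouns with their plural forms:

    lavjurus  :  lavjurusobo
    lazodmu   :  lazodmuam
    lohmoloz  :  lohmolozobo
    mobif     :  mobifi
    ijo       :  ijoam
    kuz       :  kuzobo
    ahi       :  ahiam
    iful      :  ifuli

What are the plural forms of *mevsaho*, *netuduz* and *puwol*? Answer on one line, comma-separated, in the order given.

The pattern is sibilance of the final sound: -obo when the stem ends in a sibilant (*lavjurus*, *lohmoloz*, *kuz*); -i when the stem ends in a non-sibilant consonant (*mobif*, *iful*); -am when the stem ends in a vowel (*lazodmu*, *ijo*, *ahi*).
*mevsaho* — final sound /o/ (a vowel) → -am → *mevsahoam*.
*netuduz*: final sound = /z/, a sibilant → -obo → *netuduzobo*.
Since the final sound of *puwol* is /l/ (a non-sibilant consonant), it takes -i, giving *puwoli*.

mevsahoam, netuduzobo, puwoli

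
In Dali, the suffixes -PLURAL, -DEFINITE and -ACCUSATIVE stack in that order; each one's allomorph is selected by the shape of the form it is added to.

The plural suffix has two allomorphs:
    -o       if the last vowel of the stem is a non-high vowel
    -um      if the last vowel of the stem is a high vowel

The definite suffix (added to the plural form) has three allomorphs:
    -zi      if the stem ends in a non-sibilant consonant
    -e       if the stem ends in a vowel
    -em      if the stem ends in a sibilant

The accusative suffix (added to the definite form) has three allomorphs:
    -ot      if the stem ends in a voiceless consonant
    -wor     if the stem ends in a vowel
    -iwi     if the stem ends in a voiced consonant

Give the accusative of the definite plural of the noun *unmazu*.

unmazuumziwor

The last vowel of *unmazu* is /u/, which is a high vowel, so the plural suffix is -um, giving *unmazuum*.
The plural form *unmazuum*: final sound = /m/, a non-sibilant consonant → -zi → *unmazuumzi*.
Since the final sound of the definite form *unmazuumzi* is /i/ (a vowel), it takes -wor, giving *unmazuumziwor*.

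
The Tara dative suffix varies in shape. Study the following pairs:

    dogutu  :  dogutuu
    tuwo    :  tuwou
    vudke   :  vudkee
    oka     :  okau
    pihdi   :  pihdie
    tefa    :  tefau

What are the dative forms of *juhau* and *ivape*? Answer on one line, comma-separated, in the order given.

juhauu, ivapee

The pattern is front/back vowel harmony: -e when the last vowel of the stem is a front vowel (*vudke*, *pihdi*); -u when the last vowel of the stem is a back vowel (*dogutu*, *tuwo*, *oka*, *tefa*).
*juhau*: last vowel = /u/, a back vowel → -u → *juhauu*.
*ivape* — last vowel /e/ (a front vowel) → -e → *ivapee*.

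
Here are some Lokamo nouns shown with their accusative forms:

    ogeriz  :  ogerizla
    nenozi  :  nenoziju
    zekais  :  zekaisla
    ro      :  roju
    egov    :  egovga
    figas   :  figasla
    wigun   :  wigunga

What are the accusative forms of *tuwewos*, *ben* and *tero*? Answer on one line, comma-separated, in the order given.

The alternation tracks the final sound of the stem — -la when the stem ends in a sibilant (*ogeriz*, *zekais*, *figas*); -ga when the stem ends in a non-sibilant consonant (*egov*, *wigun*); -ju when the stem ends in a vowel (*nenozi*, *ro*).
*tuwewos*: final sound = /s/, a sibilant → -la → *tuwewosla*.
*ben*: final sound = /n/, a non-sibilant consonant → -ga → *benga*.
*tero* — final sound /o/ (a vowel) → -ju → *teroju*.

tuwewosla, benga, teroju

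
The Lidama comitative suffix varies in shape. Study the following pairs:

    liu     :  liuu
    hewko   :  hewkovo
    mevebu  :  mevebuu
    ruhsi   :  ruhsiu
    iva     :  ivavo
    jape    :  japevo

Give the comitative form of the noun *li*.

The pattern is height harmony: -u when the last vowel of the stem is a high vowel (*liu*, *mevebu*, *ruhsi*); -vo when the last vowel of the stem is a non-high vowel (*hewko*, *iva*, *jape*).
*li*: last vowel = /i/, a high vowel → -u → *liu*.

liu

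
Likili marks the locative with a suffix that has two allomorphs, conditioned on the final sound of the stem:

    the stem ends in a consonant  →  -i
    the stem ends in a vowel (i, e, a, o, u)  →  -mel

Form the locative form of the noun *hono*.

honomel

*hono* — final sound /o/ (a vowel) → -mel → *honomel*.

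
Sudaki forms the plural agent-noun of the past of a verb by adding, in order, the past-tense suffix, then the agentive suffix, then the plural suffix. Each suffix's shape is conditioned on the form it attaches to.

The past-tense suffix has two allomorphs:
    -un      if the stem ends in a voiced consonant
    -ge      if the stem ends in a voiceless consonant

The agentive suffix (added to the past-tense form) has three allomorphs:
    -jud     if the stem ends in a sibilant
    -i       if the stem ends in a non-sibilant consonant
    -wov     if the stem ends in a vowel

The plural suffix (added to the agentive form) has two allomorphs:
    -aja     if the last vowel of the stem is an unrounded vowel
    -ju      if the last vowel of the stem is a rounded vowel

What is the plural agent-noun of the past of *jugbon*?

*jugbon*: final consonant = /n/, voiced → -un → *jugbonun*.
The past-tense form *jugbonun*: final sound = /n/, a non-sibilant consonant → -i → *jugbonuni*.
The agentive form *jugbonuni* — last vowel /i/ (an unrounded vowel) → -aja → *jugbonuniaja*.

jugbonuniaja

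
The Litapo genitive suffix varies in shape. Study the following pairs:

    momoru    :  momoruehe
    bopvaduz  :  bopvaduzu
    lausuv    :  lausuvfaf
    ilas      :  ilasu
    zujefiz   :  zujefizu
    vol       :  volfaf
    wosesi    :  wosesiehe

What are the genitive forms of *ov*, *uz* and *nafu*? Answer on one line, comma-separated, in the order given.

Looking at the final sound of each stem: -u when the stem ends in a sibilant (*bopvaduz*, *ilas*, *zujefiz*); -faf when the stem ends in a non-sibilant consonant (*lausuv*, *vol*); -ehe when the stem ends in a vowel (*momoru*, *wosesi*).
The final sound of *ov* is /v/, which is a non-sibilant consonant, so the suffix is -faf, giving *ovfaf*.
The final sound of *uz* is /z/, which is a sibilant, so the suffix is -u, giving *uzu*.
Since the final sound of *nafu* is /u/ (a vowel), it takes -ehe, giving *nafuehe*.

ovfaf, uzu, nafuehe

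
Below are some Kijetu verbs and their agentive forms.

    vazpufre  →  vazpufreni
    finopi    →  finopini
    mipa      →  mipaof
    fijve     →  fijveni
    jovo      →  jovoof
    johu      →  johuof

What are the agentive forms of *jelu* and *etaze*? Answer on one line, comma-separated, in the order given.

The suffix is conditioned by the last vowel: -ni when the last vowel of the stem is a front vowel (*vazpufre*, *finopi*, *fijve*); -of when the last vowel of the stem is a back vowel (*mipa*, *jovo*, *johu*).
The last vowel of *jelu* is /u/, which is a back vowel, so the suffix is -of, giving *jeluof*.
*etaze* — last vowel /e/ (a front vowel) → -ni → *etazeni*.

jeluof, etazeni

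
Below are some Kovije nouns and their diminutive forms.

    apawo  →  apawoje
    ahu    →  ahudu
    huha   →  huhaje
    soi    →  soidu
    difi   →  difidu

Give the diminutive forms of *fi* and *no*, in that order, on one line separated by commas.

fidu, noje

The pattern is height harmony: -du when the last vowel of the stem is a high vowel (*ahu*, *soi*, *difi*); -je when the last vowel of the stem is a non-high vowel (*apawo*, *huha*).
The last vowel of *fi* is /i/, which is a high vowel, so the suffix is -du, giving *fidu*.
*no* — last vowel /o/ (a non-high vowel) → -je → *noje*.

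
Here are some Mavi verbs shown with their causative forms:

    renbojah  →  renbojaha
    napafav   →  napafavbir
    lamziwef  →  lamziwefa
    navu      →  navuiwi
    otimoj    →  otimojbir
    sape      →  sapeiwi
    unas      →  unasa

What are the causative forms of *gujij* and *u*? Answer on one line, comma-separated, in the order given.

gujijbir, uiwi

The suffix is conditioned by the final sound: -a when the stem ends in a voiceless consonant (*renbojah*, *lamziwef*, *unas*); -bir when the stem ends in a voiced consonant (*napafav*, *otimoj*); -iwi when the stem ends in a vowel (*navu*, *sape*).
*gujij*: final sound = /j/, a voiced consonant → -bir → *gujijbir*.
Since the final sound of *u* is /u/ (a vowel), it takes -iwi, giving *uiwi*.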